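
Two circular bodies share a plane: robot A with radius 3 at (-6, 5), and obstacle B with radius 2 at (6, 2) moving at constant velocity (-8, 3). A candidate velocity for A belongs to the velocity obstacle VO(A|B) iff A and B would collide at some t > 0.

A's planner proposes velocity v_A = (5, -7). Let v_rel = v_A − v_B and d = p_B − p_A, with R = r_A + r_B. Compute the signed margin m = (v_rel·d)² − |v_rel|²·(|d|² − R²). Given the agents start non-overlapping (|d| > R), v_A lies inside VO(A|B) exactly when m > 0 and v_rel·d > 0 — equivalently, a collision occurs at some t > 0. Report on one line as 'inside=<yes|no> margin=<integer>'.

d = (12, -3),  |d|² = 153;  R = 3+2 = 5,  c = 153−5² = 128
v_rel = (13, -10),  |v_rel|² = 269;  v_rel·d = (13)·(12) + (-10)·(-3) = 186
269·t² − 372·t + 128 = 0  ⇒  m = 186² − 269·128 = 164
m = 164 > 0,  v_rel·d = 186 > 0  ⇒  inside

inside=yes margin=164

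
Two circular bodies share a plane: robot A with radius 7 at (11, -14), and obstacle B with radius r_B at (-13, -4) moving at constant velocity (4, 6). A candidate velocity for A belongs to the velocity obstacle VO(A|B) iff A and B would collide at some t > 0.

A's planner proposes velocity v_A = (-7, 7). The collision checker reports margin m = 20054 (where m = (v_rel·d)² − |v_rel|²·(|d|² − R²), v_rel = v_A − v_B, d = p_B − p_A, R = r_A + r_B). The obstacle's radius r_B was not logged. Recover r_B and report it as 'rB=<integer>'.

m = 20054
d = (-24, 10);  v_rel = (-11, 1),  |v_rel|² = 122
v_rel×d = (-11)·(10) − (1)·(-24) = -86
since m = R²·122 − (-86)²:  R² = (7396 + 20054) / 122 = 225
R = √225 = 15  ⇒  r_B = 15 − 7 = 8

rB=8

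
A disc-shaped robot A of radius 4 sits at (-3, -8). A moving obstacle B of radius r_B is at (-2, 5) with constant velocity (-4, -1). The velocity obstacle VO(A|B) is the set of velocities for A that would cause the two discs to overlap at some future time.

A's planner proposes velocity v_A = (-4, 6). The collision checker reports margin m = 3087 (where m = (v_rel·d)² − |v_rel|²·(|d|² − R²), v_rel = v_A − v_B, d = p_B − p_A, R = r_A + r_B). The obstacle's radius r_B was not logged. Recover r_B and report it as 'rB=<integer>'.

m = 3087
d = (1, 13);  v_rel = (0, 7),  |v_rel|² = 49
v_rel×d = (0)·(13) − (7)·(1) = -7
since m = R²·49 − (-7)²:  R² = (49 + 3087) / 49 = 64
R = √64 = 8  ⇒  r_B = 8 − 4 = 4

rB=4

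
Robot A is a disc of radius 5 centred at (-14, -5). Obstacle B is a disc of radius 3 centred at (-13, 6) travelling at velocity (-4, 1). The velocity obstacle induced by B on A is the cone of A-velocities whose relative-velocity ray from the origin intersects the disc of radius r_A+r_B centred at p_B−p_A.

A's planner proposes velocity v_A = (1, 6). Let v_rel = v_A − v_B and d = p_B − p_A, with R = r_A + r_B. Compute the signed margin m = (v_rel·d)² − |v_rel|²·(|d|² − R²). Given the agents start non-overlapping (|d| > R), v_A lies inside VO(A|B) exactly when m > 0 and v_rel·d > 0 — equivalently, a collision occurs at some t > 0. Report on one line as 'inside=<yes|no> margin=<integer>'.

d = (1, 11),  |d|² = 122;  R = 5+3 = 8,  c = 122−8² = 58
v_rel = (5, 5),  |v_rel|² = 50;  v_rel·d = (5)·(1) + (5)·(11) = 60
50·t² − 120·t + 58 = 0  ⇒  m = 60² − 50·58 = 700
m = 700 > 0,  v_rel·d = 60 > 0  ⇒  inside

inside=yes margin=700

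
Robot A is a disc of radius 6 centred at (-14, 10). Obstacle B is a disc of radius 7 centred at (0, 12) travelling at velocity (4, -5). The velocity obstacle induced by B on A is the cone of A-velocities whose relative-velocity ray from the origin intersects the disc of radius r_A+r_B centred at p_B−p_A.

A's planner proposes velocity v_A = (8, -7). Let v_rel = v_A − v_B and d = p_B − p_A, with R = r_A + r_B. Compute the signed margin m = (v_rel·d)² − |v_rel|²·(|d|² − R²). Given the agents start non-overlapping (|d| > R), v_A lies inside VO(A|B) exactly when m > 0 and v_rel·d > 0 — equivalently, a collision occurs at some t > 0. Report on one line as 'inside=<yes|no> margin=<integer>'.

d = (14, 2),  |d|² = 200;  R = 6+7 = 13,  c = 200−13² = 31
v_rel = (4, -2),  |v_rel|² = 20;  v_rel·d = (4)·(14) + (-2)·(2) = 52
20·t² − 104·t + 31 = 0  ⇒  m = 52² − 20·31 = 2084
m = 2084 > 0,  v_rel·d = 52 > 0  ⇒  inside

inside=yes margin=2084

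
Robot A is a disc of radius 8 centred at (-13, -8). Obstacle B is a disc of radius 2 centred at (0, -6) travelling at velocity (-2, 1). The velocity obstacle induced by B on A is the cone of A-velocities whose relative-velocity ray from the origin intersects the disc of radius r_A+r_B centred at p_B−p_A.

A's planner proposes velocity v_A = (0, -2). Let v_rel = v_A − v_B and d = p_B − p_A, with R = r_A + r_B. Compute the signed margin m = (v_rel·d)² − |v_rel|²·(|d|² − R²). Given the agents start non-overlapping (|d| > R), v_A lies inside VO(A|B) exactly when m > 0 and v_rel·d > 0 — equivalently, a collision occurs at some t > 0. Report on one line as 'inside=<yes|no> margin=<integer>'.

d = (13, 2),  |d|² = 173;  R = 8+2 = 10,  c = 173−10² = 73
v_rel = (2, -3),  |v_rel|² = 13;  v_rel·d = (2)·(13) + (-3)·(2) = 20
13·t² − 40·t + 73 = 0  ⇒  m = 20² − 13·73 = -549
m = -549 < 0,  v_rel·d = 20 > 0  ⇒  outside

inside=no margin=-549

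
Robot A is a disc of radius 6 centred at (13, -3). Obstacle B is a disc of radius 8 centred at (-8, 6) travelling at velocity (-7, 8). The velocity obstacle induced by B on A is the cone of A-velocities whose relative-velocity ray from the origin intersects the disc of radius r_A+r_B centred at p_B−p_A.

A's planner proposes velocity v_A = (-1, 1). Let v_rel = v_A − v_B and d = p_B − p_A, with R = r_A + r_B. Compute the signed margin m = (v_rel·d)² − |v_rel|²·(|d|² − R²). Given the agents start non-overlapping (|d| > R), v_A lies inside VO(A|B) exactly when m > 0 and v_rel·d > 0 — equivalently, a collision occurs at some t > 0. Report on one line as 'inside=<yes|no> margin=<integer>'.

d = (-21, 9),  |d|² = 522;  R = 6+8 = 14,  c = 522−14² = 326
v_rel = (6, -7),  |v_rel|² = 85;  v_rel·d = (6)·(-21) + (-7)·(9) = -189
85·t² + 378·t + 326 = 0  ⇒  m = (-189)² − 85·326 = 8011
m = 8011 > 0,  v_rel·d = -189 < 0  ⇒  outside

inside=no margin=8011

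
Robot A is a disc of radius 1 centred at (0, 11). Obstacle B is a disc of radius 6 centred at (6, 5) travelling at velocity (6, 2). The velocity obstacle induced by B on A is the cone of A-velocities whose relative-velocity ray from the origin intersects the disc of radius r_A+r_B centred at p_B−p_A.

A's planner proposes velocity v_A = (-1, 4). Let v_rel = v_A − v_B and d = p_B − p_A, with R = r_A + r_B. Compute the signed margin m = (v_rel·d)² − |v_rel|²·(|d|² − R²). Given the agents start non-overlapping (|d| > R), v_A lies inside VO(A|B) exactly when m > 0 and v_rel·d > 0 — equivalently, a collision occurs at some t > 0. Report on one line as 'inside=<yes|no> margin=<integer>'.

d = (6, -6),  |d|² = 72;  R = 1+6 = 7,  c = 72−7² = 23
v_rel = (-7, 2),  |v_rel|² = 53;  v_rel·d = (-7)·(6) + (2)·(-6) = -54
53·t² + 108·t + 23 = 0  ⇒  m = (-54)² − 53·23 = 1697
m = 1697 > 0,  v_rel·d = -54 < 0  ⇒  outside

inside=no margin=1697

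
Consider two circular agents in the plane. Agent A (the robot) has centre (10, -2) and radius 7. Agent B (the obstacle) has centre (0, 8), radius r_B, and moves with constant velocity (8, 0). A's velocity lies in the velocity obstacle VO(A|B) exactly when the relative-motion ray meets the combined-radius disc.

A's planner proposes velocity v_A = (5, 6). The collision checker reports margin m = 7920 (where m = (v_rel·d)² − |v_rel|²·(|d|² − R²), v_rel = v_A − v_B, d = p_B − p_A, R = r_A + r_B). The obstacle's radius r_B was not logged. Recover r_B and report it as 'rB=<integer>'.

m = 7920
d = (-10, 10);  v_rel = (-3, 6),  |v_rel|² = 45
v_rel×d = (-3)·(10) − (6)·(-10) = 30
since m = R²·45 − 30²:  R² = (900 + 7920) / 45 = 196
R = √196 = 14  ⇒  r_B = 14 − 7 = 7

rB=7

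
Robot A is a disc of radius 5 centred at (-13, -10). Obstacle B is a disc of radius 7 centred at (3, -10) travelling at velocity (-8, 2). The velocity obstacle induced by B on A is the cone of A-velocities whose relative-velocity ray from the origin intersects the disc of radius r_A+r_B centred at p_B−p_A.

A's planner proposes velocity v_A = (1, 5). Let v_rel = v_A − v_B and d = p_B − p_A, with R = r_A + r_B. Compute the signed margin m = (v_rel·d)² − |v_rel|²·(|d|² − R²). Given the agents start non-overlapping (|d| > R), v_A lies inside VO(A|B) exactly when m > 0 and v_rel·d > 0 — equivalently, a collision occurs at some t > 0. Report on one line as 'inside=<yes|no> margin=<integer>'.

d = (16, 0),  |d|² = 256;  R = 5+7 = 12,  c = 256−12² = 112
v_rel = (9, 3),  |v_rel|² = 90;  v_rel·d = (9)·(16) + (3)·(0) = 144
90·t² − 288·t + 112 = 0  ⇒  m = 144² − 90·112 = 10656
m = 10656 > 0,  v_rel·d = 144 > 0  ⇒  inside

inside=yes margin=10656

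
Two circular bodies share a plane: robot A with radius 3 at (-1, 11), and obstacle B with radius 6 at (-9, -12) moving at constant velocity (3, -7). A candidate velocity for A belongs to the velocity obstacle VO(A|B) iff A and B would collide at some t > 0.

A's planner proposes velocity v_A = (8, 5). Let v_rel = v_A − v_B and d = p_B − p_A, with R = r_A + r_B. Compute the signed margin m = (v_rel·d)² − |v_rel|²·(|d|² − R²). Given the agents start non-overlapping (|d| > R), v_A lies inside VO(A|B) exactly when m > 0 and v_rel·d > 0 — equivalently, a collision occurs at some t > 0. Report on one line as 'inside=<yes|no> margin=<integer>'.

d = (-8, -23),  |d|² = 593;  R = 3+6 = 9,  c = 593−9² = 512
v_rel = (5, 12),  |v_rel|² = 169;  v_rel·d = (5)·(-8) + (12)·(-23) = -316
169·t² + 632·t + 512 = 0  ⇒  m = (-316)² − 169·512 = 13328
m = 13328 > 0,  v_rel·d = -316 < 0  ⇒  outside

inside=no margin=13328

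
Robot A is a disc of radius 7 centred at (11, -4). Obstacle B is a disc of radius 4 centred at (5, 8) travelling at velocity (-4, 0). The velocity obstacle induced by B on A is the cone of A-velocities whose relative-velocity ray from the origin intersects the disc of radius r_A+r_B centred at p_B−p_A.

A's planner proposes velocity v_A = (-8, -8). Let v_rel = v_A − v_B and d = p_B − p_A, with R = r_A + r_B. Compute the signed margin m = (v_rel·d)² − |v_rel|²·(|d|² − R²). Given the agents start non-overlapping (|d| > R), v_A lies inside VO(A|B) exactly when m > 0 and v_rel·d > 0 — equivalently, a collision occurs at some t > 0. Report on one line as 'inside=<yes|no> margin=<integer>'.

d = (-6, 12),  |d|² = 180;  R = 7+4 = 11,  c = 180−11² = 59
v_rel = (-4, -8),  |v_rel|² = 80;  v_rel·d = (-4)·(-6) + (-8)·(12) = -72
80·t² + 144·t + 59 = 0  ⇒  m = (-72)² − 80·59 = 464
m = 464 > 0,  v_rel·d = -72 < 0  ⇒  outside

inside=no margin=464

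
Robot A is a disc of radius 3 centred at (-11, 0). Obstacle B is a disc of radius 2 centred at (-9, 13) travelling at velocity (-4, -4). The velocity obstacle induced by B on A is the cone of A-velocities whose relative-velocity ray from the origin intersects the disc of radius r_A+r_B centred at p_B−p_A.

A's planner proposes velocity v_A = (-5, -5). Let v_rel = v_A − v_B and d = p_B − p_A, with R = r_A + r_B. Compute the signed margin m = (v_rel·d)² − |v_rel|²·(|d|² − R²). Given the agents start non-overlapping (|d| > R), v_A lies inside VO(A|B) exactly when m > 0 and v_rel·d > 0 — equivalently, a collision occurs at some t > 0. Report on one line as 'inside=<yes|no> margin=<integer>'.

d = (2, 13),  |d|² = 173;  R = 3+2 = 5,  c = 173−5² = 148
v_rel = (-1, -1),  |v_rel|² = 2;  v_rel·d = (-1)·(2) + (-1)·(13) = -15
2·t² + 30·t + 148 = 0  ⇒  m = (-15)² − 2·148 = -71
m = -71 < 0,  v_rel·d = -15 < 0  ⇒  outside

inside=no margin=-71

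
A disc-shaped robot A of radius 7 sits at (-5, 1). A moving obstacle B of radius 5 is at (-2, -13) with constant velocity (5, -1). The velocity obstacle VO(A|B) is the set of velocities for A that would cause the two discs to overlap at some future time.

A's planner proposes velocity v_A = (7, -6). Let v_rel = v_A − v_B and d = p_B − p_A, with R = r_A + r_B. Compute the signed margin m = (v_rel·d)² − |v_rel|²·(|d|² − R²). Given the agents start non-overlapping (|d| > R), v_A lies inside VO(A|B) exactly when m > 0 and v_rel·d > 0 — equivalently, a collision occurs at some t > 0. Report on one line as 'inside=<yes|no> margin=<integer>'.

d = (3, -14),  |d|² = 205;  R = 7+5 = 12,  c = 205−12² = 61
v_rel = (2, -5),  |v_rel|² = 29;  v_rel·d = (2)·(3) + (-5)·(-14) = 76
29·t² − 152·t + 61 = 0  ⇒  m = 76² − 29·61 = 4007
m = 4007 > 0,  v_rel·d = 76 > 0  ⇒  inside

inside=yes margin=4007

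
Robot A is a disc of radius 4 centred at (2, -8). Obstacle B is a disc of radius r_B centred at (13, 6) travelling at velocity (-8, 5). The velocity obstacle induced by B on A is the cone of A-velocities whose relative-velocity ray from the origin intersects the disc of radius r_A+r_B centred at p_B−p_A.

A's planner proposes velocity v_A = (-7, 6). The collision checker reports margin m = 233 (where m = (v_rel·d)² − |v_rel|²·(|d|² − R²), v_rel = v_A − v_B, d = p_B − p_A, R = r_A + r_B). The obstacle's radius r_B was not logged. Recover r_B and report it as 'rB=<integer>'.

m = 233
d = (11, 14);  v_rel = (1, 1),  |v_rel|² = 2
v_rel×d = (1)·(14) − (1)·(11) = 3
since m = R²·2 − 3²:  R² = (9 + 233) / 2 = 121
R = √121 = 11  ⇒  r_B = 11 − 4 = 7

rB=7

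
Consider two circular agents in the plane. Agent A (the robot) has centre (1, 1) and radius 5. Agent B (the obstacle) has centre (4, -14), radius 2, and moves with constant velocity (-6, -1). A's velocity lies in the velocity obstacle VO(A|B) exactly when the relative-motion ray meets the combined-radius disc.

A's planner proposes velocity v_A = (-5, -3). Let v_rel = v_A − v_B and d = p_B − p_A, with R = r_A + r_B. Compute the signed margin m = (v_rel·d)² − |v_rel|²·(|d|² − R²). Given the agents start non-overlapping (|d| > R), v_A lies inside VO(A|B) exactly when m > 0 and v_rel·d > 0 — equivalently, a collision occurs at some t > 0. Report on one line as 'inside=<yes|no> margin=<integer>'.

d = (3, -15),  |d|² = 234;  R = 5+2 = 7,  c = 234−7² = 185
v_rel = (1, -2),  |v_rel|² = 5;  v_rel·d = (1)·(3) + (-2)·(-15) = 33
5·t² − 66·t + 185 = 0  ⇒  m = 33² − 5·185 = 164
m = 164 > 0,  v_rel·d = 33 > 0  ⇒  inside

inside=yes margin=164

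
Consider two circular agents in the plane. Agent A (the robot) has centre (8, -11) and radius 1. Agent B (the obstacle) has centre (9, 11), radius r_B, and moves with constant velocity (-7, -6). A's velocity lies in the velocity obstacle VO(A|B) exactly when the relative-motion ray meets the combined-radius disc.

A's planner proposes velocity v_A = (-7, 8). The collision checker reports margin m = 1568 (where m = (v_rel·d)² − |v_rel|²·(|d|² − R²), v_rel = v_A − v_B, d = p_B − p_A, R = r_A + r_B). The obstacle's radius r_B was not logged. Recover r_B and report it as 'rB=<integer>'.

m = 1568
d = (1, 22);  v_rel = (0, 14),  |v_rel|² = 196
v_rel×d = (0)·(22) − (14)·(1) = -14
since m = R²·196 − (-14)²:  R² = (196 + 1568) / 196 = 9
R = √9 = 3  ⇒  r_B = 3 − 1 = 2

rB=2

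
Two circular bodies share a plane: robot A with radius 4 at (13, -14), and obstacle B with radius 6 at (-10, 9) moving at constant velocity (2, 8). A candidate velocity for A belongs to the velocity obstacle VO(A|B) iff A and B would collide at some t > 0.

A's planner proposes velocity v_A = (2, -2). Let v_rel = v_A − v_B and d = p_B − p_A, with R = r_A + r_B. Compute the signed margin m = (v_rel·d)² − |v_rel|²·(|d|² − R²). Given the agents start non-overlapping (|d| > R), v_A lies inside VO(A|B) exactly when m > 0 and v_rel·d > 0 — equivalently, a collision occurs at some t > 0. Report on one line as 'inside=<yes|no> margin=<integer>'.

d = (-23, 23),  |d|² = 1058;  R = 4+6 = 10,  c = 1058−10² = 958
v_rel = (0, -10),  |v_rel|² = 100;  v_rel·d = (0)·(-23) + (-10)·(23) = -230
100·t² + 460·t + 958 = 0  ⇒  m = (-230)² − 100·958 = -42900
m = -42900 < 0,  v_rel·d = -230 < 0  ⇒  outside

inside=no margin=-42900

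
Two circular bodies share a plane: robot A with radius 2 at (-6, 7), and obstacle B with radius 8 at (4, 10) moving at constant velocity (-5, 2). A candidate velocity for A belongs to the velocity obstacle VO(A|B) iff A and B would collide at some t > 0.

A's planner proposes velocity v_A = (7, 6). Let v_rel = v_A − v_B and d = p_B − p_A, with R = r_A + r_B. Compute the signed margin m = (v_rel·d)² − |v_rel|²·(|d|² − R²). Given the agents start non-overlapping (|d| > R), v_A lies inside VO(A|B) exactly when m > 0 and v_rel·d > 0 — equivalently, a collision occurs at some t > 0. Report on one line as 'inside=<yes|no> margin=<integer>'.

d = (10, 3),  |d|² = 109;  R = 2+8 = 10,  c = 109−10² = 9
v_rel = (12, 4),  |v_rel|² = 160;  v_rel·d = (12)·(10) + (4)·(3) = 132
160·t² − 264·t + 9 = 0  ⇒  m = 132² − 160·9 = 15984
m = 15984 > 0,  v_rel·d = 132 > 0  ⇒  inside

inside=yes margin=15984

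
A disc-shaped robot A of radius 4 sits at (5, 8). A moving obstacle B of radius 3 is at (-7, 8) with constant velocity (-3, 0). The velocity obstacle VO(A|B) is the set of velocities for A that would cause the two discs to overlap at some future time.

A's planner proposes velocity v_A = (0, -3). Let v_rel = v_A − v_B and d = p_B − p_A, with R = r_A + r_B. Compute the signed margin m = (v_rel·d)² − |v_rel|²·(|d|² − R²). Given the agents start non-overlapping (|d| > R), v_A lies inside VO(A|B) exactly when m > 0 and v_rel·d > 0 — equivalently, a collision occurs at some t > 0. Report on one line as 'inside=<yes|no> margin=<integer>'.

d = (-12, 0),  |d|² = 144;  R = 4+3 = 7,  c = 144−7² = 95
v_rel = (3, -3),  |v_rel|² = 18;  v_rel·d = (3)·(-12) + (-3)·(0) = -36
18·t² + 72·t + 95 = 0  ⇒  m = (-36)² − 18·95 = -414
m = -414 < 0,  v_rel·d = -36 < 0  ⇒  outside

inside=no margin=-414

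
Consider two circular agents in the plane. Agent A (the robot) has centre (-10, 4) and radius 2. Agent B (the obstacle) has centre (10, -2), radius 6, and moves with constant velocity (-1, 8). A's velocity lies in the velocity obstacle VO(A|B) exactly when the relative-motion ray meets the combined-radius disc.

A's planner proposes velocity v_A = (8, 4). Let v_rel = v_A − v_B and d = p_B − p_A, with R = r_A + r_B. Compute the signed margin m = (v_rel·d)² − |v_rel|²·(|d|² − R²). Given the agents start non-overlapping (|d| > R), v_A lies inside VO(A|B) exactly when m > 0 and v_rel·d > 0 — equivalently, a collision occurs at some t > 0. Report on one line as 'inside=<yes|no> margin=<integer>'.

d = (20, -6),  |d|² = 436;  R = 2+6 = 8,  c = 436−8² = 372
v_rel = (9, -4),  |v_rel|² = 97;  v_rel·d = (9)·(20) + (-4)·(-6) = 204
97·t² − 408·t + 372 = 0  ⇒  m = 204² − 97·372 = 5532
m = 5532 > 0,  v_rel·d = 204 > 0  ⇒  inside

inside=yes margin=5532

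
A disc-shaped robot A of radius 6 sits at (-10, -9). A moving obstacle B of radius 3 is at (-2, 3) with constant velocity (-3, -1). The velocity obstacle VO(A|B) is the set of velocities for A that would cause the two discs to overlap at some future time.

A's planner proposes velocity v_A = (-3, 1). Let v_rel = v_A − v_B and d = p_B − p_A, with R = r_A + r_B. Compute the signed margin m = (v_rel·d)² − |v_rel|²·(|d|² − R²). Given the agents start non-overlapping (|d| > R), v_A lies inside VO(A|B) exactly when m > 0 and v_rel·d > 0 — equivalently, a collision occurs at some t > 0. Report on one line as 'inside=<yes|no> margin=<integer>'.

d = (8, 12),  |d|² = 208;  R = 6+3 = 9,  c = 208−9² = 127
v_rel = (0, 2),  |v_rel|² = 4;  v_rel·d = (0)·(8) + (2)·(12) = 24
4·t² − 48·t + 127 = 0  ⇒  m = 24² − 4·127 = 68
m = 68 > 0,  v_rel·d = 24 > 0  ⇒  inside

inside=yes margin=68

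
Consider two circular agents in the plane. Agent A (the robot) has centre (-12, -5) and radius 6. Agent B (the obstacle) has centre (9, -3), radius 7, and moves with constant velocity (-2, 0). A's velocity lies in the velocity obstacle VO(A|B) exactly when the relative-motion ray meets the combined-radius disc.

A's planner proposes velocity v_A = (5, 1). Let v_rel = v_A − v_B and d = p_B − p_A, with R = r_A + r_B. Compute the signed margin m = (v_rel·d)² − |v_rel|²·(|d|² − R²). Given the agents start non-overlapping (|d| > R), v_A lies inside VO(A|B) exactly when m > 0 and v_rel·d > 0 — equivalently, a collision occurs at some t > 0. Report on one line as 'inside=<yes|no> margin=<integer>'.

d = (21, 2),  |d|² = 445;  R = 6+7 = 13,  c = 445−13² = 276
v_rel = (7, 1),  |v_rel|² = 50;  v_rel·d = (7)·(21) + (1)·(2) = 149
50·t² − 298·t + 276 = 0  ⇒  m = 149² − 50·276 = 8401
m = 8401 > 0,  v_rel·d = 149 > 0  ⇒  inside

inside=yes margin=8401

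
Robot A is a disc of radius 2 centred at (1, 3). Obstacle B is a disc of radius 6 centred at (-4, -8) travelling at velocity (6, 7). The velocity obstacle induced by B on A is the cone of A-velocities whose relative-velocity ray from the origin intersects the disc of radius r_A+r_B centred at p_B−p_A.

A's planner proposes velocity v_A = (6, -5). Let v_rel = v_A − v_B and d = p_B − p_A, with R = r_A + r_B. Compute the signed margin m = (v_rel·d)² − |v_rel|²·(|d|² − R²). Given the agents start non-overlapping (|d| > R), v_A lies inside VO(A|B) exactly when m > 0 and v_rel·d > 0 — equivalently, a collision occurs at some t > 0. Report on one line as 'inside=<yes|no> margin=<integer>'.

d = (-5, -11),  |d|² = 146;  R = 2+6 = 8,  c = 146−8² = 82
v_rel = (0, -12),  |v_rel|² = 144;  v_rel·d = (0)·(-5) + (-12)·(-11) = 132
144·t² − 264·t + 82 = 0  ⇒  m = 132² − 144·82 = 5616
m = 5616 > 0,  v_rel·d = 132 > 0  ⇒  inside

inside=yes margin=5616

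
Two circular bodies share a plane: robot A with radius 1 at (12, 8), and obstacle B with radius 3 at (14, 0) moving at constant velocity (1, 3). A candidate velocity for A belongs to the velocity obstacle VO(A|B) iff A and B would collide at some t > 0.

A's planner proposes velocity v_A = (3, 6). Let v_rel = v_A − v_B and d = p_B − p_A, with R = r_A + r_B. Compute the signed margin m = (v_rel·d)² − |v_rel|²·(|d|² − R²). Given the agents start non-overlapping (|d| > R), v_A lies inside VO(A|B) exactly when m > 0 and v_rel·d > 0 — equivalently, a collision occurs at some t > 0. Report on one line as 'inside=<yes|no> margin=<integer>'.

d = (2, -8),  |d|² = 68;  R = 1+3 = 4,  c = 68−4² = 52
v_rel = (2, 3),  |v_rel|² = 13;  v_rel·d = (2)·(2) + (3)·(-8) = -20
13·t² + 40·t + 52 = 0  ⇒  m = (-20)² − 13·52 = -276
m = -276 < 0,  v_rel·d = -20 < 0  ⇒  outside

inside=no margin=-276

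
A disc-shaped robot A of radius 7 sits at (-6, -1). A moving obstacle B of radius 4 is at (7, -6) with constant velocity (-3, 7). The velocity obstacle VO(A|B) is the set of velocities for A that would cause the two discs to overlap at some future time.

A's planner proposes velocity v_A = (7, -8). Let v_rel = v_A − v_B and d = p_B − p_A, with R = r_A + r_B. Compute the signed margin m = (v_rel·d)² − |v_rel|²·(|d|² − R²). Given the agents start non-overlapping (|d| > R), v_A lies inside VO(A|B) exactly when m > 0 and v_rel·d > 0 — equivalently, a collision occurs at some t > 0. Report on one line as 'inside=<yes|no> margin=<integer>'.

d = (13, -5),  |d|² = 194;  R = 7+4 = 11,  c = 194−11² = 73
v_rel = (10, -15),  |v_rel|² = 325;  v_rel·d = (10)·(13) + (-15)·(-5) = 205
325·t² − 410·t + 73 = 0  ⇒  m = 205² − 325·73 = 18300
m = 18300 > 0,  v_rel·d = 205 > 0  ⇒  inside

inside=yes margin=18300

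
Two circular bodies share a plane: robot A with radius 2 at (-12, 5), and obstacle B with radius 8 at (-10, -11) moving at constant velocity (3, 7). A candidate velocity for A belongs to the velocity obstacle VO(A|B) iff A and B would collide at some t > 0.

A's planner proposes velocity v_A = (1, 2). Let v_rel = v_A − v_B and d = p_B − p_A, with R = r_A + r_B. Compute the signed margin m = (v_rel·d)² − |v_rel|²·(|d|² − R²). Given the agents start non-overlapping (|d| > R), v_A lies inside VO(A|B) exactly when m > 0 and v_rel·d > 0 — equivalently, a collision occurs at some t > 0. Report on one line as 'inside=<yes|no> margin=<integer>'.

d = (2, -16),  |d|² = 260;  R = 2+8 = 10,  c = 260−10² = 160
v_rel = (-2, -5),  |v_rel|² = 29;  v_rel·d = (-2)·(2) + (-5)·(-16) = 76
29·t² − 152·t + 160 = 0  ⇒  m = 76² − 29·160 = 1136
m = 1136 > 0,  v_rel·d = 76 > 0  ⇒  inside

inside=yes margin=1136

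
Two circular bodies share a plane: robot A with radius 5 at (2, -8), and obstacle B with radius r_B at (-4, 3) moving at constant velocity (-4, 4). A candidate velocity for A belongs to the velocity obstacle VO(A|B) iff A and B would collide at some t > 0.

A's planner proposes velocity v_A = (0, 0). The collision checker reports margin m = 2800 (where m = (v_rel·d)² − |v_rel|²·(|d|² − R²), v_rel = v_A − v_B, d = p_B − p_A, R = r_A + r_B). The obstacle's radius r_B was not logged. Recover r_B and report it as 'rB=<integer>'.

m = 2800
d = (-6, 11);  v_rel = (4, -4),  |v_rel|² = 32
v_rel×d = (4)·(11) − (-4)·(-6) = 20
since m = R²·32 − 20²:  R² = (400 + 2800) / 32 = 100
R = √100 = 10  ⇒  r_B = 10 − 5 = 5

rB=5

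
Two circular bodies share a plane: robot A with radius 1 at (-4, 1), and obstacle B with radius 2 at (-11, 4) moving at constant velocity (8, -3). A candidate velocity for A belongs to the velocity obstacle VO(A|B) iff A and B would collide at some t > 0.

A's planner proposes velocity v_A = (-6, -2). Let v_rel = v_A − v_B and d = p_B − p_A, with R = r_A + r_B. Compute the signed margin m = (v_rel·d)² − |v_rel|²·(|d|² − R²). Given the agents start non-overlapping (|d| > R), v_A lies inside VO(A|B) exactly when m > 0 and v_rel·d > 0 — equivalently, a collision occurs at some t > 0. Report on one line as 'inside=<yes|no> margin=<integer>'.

d = (-7, 3),  |d|² = 58;  R = 1+2 = 3,  c = 58−3² = 49
v_rel = (-14, 1),  |v_rel|² = 197;  v_rel·d = (-14)·(-7) + (1)·(3) = 101
197·t² − 202·t + 49 = 0  ⇒  m = 101² − 197·49 = 548
m = 548 > 0,  v_rel·d = 101 > 0  ⇒  inside

inside=yes margin=548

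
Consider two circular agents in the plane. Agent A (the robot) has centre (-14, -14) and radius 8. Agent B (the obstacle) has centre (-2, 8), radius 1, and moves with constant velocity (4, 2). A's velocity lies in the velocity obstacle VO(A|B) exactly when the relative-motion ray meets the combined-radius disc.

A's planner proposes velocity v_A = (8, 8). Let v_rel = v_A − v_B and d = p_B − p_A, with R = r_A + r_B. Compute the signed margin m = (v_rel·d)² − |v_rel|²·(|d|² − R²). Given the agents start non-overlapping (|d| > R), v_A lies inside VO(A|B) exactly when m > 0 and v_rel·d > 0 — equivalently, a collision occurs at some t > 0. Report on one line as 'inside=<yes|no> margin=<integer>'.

d = (12, 22),  |d|² = 628;  R = 8+1 = 9,  c = 628−9² = 547
v_rel = (4, 6),  |v_rel|² = 52;  v_rel·d = (4)·(12) + (6)·(22) = 180
52·t² − 360·t + 547 = 0  ⇒  m = 180² − 52·547 = 3956
m = 3956 > 0,  v_rel·d = 180 > 0  ⇒  inside

inside=yes margin=3956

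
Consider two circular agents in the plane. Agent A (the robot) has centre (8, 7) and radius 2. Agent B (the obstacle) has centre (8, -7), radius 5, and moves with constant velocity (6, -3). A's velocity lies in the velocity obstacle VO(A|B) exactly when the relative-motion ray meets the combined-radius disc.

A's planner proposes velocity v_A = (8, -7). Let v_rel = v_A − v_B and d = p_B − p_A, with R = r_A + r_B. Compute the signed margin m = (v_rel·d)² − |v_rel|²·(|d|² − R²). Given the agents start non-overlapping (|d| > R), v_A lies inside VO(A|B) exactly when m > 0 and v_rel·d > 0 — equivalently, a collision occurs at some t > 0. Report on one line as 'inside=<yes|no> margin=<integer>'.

d = (0, -14),  |d|² = 196;  R = 2+5 = 7,  c = 196−7² = 147
v_rel = (2, -4),  |v_rel|² = 20;  v_rel·d = (2)·(0) + (-4)·(-14) = 56
20·t² − 112·t + 147 = 0  ⇒  m = 56² − 20·147 = 196
m = 196 > 0,  v_rel·d = 56 > 0  ⇒  inside

inside=yes margin=196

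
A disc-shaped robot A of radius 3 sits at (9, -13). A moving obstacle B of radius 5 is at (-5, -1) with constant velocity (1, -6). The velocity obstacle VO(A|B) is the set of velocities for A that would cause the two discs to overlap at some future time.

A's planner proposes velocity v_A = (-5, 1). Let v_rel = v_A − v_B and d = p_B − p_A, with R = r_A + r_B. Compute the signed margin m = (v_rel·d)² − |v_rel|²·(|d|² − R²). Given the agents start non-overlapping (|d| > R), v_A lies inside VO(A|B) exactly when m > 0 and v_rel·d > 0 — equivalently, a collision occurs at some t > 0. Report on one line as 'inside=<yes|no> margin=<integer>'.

d = (-14, 12),  |d|² = 340;  R = 3+5 = 8,  c = 340−8² = 276
v_rel = (-6, 7),  |v_rel|² = 85;  v_rel·d = (-6)·(-14) + (7)·(12) = 168
85·t² − 336·t + 276 = 0  ⇒  m = 168² − 85·276 = 4764
m = 4764 > 0,  v_rel·d = 168 > 0  ⇒  inside

inside=yes margin=4764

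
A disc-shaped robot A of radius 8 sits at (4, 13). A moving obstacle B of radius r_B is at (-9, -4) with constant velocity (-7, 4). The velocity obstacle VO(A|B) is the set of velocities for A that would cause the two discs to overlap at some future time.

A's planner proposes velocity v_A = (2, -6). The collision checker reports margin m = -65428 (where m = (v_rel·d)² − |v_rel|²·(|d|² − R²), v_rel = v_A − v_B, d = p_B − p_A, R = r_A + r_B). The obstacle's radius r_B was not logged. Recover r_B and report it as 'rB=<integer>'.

m = -65428
d = (-13, -17);  v_rel = (9, -10),  |v_rel|² = 181
v_rel×d = (9)·(-17) − (-10)·(-13) = -283
since m = R²·181 − (-283)²:  R² = (80089 + -65428) / 181 = 81
R = √81 = 9  ⇒  r_B = 9 − 8 = 1

rB=1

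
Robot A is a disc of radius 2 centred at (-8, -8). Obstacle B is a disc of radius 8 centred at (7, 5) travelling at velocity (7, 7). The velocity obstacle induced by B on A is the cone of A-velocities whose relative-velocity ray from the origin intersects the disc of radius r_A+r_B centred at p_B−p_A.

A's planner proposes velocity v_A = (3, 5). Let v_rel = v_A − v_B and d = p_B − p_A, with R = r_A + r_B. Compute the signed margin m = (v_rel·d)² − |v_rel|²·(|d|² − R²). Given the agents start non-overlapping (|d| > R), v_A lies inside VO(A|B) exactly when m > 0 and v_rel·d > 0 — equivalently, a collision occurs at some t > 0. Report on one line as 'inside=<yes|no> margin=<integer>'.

d = (15, 13),  |d|² = 394;  R = 2+8 = 10,  c = 394−10² = 294
v_rel = (-4, -2),  |v_rel|² = 20;  v_rel·d = (-4)·(15) + (-2)·(13) = -86
20·t² + 172·t + 294 = 0  ⇒  m = (-86)² − 20·294 = 1516
m = 1516 > 0,  v_rel·d = -86 < 0  ⇒  outside

inside=no margin=1516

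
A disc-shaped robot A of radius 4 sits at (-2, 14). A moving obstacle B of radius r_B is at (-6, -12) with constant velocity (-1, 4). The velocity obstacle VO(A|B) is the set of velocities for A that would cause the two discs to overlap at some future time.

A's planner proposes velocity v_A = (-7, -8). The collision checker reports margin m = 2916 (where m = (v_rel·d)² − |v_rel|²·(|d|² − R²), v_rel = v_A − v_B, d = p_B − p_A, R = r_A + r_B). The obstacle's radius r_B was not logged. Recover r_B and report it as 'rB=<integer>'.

m = 2916
d = (-4, -26);  v_rel = (-6, -12),  |v_rel|² = 180
v_rel×d = (-6)·(-26) − (-12)·(-4) = 108
since m = R²·180 − 108²:  R² = (11664 + 2916) / 180 = 81
R = √81 = 9  ⇒  r_B = 9 − 4 = 5

rB=5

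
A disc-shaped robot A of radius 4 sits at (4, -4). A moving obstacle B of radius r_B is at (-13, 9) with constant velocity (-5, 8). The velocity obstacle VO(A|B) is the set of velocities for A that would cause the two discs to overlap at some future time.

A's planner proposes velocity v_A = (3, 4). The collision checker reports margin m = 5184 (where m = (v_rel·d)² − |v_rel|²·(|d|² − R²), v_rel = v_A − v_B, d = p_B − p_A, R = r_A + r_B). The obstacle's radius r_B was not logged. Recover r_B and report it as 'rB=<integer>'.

m = 5184
d = (-17, 13);  v_rel = (8, -4),  |v_rel|² = 80
v_rel×d = (8)·(13) − (-4)·(-17) = 36
since m = R²·80 − 36²:  R² = (1296 + 5184) / 80 = 81
R = √81 = 9  ⇒  r_B = 9 − 4 = 5

rB=5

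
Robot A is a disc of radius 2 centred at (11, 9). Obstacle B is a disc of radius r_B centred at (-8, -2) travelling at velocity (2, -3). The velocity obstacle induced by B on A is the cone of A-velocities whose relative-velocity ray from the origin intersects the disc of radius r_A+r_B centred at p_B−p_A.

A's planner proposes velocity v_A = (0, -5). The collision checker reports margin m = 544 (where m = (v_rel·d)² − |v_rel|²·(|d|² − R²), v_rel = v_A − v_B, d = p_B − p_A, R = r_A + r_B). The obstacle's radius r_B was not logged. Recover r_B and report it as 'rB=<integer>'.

m = 544
d = (-19, -11);  v_rel = (-2, -2),  |v_rel|² = 8
v_rel×d = (-2)·(-11) − (-2)·(-19) = -16
since m = R²·8 − (-16)²:  R² = (256 + 544) / 8 = 100
R = √100 = 10  ⇒  r_B = 10 − 2 = 8

rB=8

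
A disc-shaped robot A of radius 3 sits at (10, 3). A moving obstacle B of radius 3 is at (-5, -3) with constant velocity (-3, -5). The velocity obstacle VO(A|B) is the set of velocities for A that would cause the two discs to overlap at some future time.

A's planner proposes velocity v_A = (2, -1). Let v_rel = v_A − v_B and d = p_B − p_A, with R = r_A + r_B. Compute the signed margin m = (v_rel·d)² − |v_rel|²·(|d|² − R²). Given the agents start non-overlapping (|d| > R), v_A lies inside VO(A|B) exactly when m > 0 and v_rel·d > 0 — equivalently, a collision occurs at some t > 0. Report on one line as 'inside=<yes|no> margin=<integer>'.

d = (-15, -6),  |d|² = 261;  R = 3+3 = 6,  c = 261−6² = 225
v_rel = (5, 4),  |v_rel|² = 41;  v_rel·d = (5)·(-15) + (4)·(-6) = -99
41·t² + 198·t + 225 = 0  ⇒  m = (-99)² − 41·225 = 576
m = 576 > 0,  v_rel·d = -99 < 0  ⇒  outside

inside=no margin=576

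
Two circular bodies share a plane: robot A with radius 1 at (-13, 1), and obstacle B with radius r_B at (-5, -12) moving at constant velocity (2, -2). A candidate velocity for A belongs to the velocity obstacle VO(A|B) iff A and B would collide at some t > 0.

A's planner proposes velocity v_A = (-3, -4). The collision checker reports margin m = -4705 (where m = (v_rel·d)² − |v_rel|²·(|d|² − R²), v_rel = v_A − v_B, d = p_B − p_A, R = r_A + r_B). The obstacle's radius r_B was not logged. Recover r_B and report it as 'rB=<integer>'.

m = -4705
d = (8, -13);  v_rel = (-5, -2),  |v_rel|² = 29
v_rel×d = (-5)·(-13) − (-2)·(8) = 81
since m = R²·29 − 81²:  R² = (6561 + -4705) / 29 = 64
R = √64 = 8  ⇒  r_B = 8 − 1 = 7

rB=7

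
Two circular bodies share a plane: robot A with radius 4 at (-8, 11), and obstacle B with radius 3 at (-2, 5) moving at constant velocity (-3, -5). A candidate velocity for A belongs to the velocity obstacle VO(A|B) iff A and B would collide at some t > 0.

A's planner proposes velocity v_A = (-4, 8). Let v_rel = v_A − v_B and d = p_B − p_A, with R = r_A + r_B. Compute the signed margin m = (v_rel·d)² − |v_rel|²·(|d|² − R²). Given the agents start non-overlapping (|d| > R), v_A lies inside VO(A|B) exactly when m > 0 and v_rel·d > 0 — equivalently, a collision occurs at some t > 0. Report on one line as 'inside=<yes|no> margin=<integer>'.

d = (6, -6),  |d|² = 72;  R = 4+3 = 7,  c = 72−7² = 23
v_rel = (-1, 13),  |v_rel|² = 170;  v_rel·d = (-1)·(6) + (13)·(-6) = -84
170·t² + 168·t + 23 = 0  ⇒  m = (-84)² − 170·23 = 3146
m = 3146 > 0,  v_rel·d = -84 < 0  ⇒  outside

inside=no margin=3146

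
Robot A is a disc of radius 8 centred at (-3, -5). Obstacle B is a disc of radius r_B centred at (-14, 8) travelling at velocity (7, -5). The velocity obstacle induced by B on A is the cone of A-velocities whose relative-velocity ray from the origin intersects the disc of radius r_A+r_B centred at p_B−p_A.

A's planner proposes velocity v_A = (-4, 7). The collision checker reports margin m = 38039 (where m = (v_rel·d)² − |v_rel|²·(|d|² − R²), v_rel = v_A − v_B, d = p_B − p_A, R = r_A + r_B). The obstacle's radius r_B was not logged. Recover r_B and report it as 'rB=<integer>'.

m = 38039
d = (-11, 13);  v_rel = (-11, 12),  |v_rel|² = 265
v_rel×d = (-11)·(13) − (12)·(-11) = -11
since m = R²·265 − (-11)²:  R² = (121 + 38039) / 265 = 144
R = √144 = 12  ⇒  r_B = 12 − 8 = 4

rB=4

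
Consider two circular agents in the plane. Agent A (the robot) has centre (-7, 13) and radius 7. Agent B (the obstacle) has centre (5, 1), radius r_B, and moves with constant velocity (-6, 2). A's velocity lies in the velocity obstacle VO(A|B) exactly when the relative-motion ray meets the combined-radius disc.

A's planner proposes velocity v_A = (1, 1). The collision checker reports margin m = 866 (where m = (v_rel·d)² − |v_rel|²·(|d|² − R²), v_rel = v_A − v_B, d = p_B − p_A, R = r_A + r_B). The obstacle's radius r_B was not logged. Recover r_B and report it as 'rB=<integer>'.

m = 866
d = (12, -12);  v_rel = (7, -1),  |v_rel|² = 50
v_rel×d = (7)·(-12) − (-1)·(12) = -72
since m = R²·50 − (-72)²:  R² = (5184 + 866) / 50 = 121
R = √121 = 11  ⇒  r_B = 11 − 7 = 4

rB=4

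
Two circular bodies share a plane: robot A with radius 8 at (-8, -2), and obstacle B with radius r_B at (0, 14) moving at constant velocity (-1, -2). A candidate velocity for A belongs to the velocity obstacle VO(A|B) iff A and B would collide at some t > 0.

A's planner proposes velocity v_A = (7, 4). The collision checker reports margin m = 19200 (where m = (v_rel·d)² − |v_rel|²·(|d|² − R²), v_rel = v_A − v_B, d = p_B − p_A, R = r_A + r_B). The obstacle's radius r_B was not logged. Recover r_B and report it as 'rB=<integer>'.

m = 19200
d = (8, 16);  v_rel = (8, 6),  |v_rel|² = 100
v_rel×d = (8)·(16) − (6)·(8) = 80
since m = R²·100 − 80²:  R² = (6400 + 19200) / 100 = 256
R = √256 = 16  ⇒  r_B = 16 − 8 = 8

rB=8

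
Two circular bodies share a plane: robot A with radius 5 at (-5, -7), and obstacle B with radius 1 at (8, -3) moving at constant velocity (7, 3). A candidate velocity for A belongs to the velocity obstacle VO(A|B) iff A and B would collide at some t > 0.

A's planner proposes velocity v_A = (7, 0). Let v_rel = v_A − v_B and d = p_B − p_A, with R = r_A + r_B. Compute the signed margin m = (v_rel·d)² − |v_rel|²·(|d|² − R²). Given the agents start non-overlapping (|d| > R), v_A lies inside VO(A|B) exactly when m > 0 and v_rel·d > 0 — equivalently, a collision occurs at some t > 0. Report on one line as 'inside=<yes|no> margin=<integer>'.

d = (13, 4),  |d|² = 185;  R = 5+1 = 6,  c = 185−6² = 149
v_rel = (0, -3),  |v_rel|² = 9;  v_rel·d = (0)·(13) + (-3)·(4) = -12
9·t² + 24·t + 149 = 0  ⇒  m = (-12)² − 9·149 = -1197
m = -1197 < 0,  v_rel·d = -12 < 0  ⇒  outside

inside=no margin=-1197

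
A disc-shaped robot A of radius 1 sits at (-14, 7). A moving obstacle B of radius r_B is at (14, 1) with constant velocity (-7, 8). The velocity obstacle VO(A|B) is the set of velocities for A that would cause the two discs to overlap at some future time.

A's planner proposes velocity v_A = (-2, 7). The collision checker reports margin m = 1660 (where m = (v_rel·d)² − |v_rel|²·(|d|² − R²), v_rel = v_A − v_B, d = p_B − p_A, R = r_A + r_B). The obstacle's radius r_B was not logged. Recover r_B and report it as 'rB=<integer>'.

m = 1660
d = (28, -6);  v_rel = (5, -1),  |v_rel|² = 26
v_rel×d = (5)·(-6) − (-1)·(28) = -2
since m = R²·26 − (-2)²:  R² = (4 + 1660) / 26 = 64
R = √64 = 8  ⇒  r_B = 8 − 1 = 7

rB=7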